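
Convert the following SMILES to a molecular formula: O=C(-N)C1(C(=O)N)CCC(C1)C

Heavy atoms from the SMILES: 8 C, 2 N, 2 O.
Implicit hydrogens by atom environment:
  3 × C: 2 H each → 6
  3 × C: no H
  2 × N: 2 H each → 4
  2 × O: no H
  1 × C: 3 H
  1 × C: 1 H
  Total hydrogens = 14.
Molecular formula: C8H14N2O2

C8H14N2O2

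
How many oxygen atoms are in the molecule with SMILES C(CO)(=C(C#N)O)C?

2

The symbol for oxygen appears 2 times in the SMILES.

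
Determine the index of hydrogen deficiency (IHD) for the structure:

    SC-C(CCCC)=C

Molecular formula from the SMILES: C7H14S.
DoU = (2C + 2 + N − H − X)/2 = (2·7 + 2 + 0 − 14 − 0)/2 = 2/2 = 1.
(Structurally: 0 ring(s) + 1 π bond(s) = 1.)

1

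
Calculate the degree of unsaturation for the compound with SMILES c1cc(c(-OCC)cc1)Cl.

4

Molecular formula from the SMILES: C8H9ClO.
DoU = (2C + 2 + N − H − X)/2 = (2·8 + 2 + 0 − 9 − 1)/2 = 8/2 = 4.
(Structurally: 1 ring(s) + 3 π bond(s) = 4.)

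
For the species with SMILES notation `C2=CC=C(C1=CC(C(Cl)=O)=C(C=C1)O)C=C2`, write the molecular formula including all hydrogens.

C13H9ClO2

Heavy atoms from the SMILES: 13 C, 1 Cl, 2 O.
Implicit hydrogens by atom environment:
  8 × C (aromatic): 1 H each → 8
  4 × C (aromatic): no H
  1 × C: no H
  1 × Cl: no H
  1 × O: 1 H
  1 × O: no H
  Total hydrogens = 9.
Molecular formula: C13H9ClO2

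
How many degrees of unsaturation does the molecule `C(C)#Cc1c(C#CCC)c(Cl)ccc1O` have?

Molecular formula from the SMILES: C13H11ClO.
DoU = (2C + 2 + N − H − X)/2 = (2·13 + 2 + 0 − 11 − 1)/2 = 16/2 = 8.
(Structurally: 1 ring(s) + 7 π bond(s) = 8.)

8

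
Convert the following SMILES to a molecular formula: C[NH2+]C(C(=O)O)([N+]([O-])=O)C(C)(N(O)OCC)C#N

C8H15N4O6+

Heavy atoms from the SMILES: 8 C, 4 N, 6 O.
Implicit hydrogens by atom environment:
  4 × C: no H
  3 × C: 3 H each → 9
  3 × O: no H
  2 × N: no H
  2 × O: 1 H each → 2
  1 × C: 2 H
  1 × N (charge +1): 2 H
  1 × N (charge +1): no H
  1 × O (charge -1): no H
  Total hydrogens = 15.
Net charge +1.
Molecular formula: C8H15N4O6+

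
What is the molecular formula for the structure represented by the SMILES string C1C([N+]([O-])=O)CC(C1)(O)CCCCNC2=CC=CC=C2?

Heavy atoms from the SMILES: 15 C, 2 N, 3 O.
Implicit hydrogens by atom environment:
  7 × C: 2 H each → 14
  5 × C (aromatic): 1 H each → 5
  1 × C: 1 H
  1 × C: no H
  1 × C (aromatic): no H
  1 × N: 1 H
  1 × N (charge +1): no H
  1 × O: 1 H
  1 × O: no H
  1 × O (charge -1): no H
  Total hydrogens = 22.
Molecular formula: C15H22N2O3

C15H22N2O3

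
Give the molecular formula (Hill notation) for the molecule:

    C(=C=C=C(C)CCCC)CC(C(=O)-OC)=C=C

Heavy atoms from the SMILES: 15 C, 2 O.
Implicit hydrogens by atom environment:
  6 × C: no H
  5 × C: 2 H each → 10
  3 × C: 3 H each → 9
  2 × O: no H
  1 × C: 1 H
  Total hydrogens = 20.
Molecular formula: C15H20O2

C15H20O2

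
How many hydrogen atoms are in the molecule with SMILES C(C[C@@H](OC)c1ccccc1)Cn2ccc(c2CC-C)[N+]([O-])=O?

24

Hydrogens are implicit in SMILES; fill each atom to its normal valence:
  7 × C (aromatic): 1 H each → 7
  5 × C: 2 H each → 10
  3 × C (aromatic): no H
  2 × C: 3 H each → 6
  2 × O: no H
  1 × C: 1 H
  1 × N (aromatic): no H
  1 × N (charge +1): no H
  1 × O (charge -1): no H
  Total hydrogens = 24.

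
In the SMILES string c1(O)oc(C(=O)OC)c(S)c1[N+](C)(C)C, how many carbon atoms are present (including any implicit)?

The symbol for carbon appears 9 times in the SMILES. Lowercase c denotes aromatic carbon and counts toward C.

9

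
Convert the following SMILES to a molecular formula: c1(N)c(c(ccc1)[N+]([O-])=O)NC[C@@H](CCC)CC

Heavy atoms from the SMILES: 13 C, 3 N, 2 O.
Implicit hydrogens by atom environment:
  4 × C: 2 H each → 8
  3 × C (aromatic): 1 H each → 3
  3 × C (aromatic): no H
  2 × C: 3 H each → 6
  1 × C: 1 H
  1 × N: 2 H
  1 × N: 1 H
  1 × N (charge +1): no H
  1 × O: no H
  1 × O (charge -1): no H
  Total hydrogens = 21.
Molecular formula: C13H21N3O2

C13H21N3O2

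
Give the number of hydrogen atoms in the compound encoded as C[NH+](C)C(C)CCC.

Hydrogens are implicit in SMILES; fill each atom to its normal valence:
  4 × C: 3 H each → 12
  2 × C: 2 H each → 4
  1 × C: 1 H
  1 × N (charge +1): 1 H
  Total hydrogens = 18.

18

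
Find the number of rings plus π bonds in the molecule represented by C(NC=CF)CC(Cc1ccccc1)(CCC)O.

Molecular formula from the SMILES: C15H22FNO.
DoU = (2C + 2 + N − H − X)/2 = (2·15 + 2 + 1 − 22 − 1)/2 = 10/2 = 5.
(Structurally: 1 ring(s) + 4 π bond(s) = 5.)

5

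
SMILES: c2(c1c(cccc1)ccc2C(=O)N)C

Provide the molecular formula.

C12H11NO

Heavy atoms from the SMILES: 12 C, 1 N, 1 O.
Implicit hydrogens by atom environment:
  6 × C (aromatic): 1 H each → 6
  4 × C (aromatic): no H
  1 × C: 3 H
  1 × C: no H
  1 × N: 2 H
  1 × O: no H
  Total hydrogens = 11.
Molecular formula: C12H11NO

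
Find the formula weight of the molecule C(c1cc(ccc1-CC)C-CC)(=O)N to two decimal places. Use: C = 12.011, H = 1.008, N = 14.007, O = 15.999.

Molecular formula: C12H17NO.
M = 12×12.011 + 17×1.008 + 1×14.007 + 1×15.999 = 191.27 g/mol.

191.27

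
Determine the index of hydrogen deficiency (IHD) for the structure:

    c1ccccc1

4

Molecular formula from the SMILES: C6H6.
DoU = (2C + 2 + N − H − X)/2 = (2·6 + 2 + 0 − 6 − 0)/2 = 8/2 = 4.
(Structurally: 1 ring(s) + 3 π bond(s) = 4.)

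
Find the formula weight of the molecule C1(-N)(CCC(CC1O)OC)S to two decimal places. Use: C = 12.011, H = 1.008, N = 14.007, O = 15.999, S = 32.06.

Molecular formula: C7H15NO2S.
M = 7×12.011 + 15×1.008 + 1×14.007 + 2×15.999 + 1×32.06 = 177.26 g/mol.

177.26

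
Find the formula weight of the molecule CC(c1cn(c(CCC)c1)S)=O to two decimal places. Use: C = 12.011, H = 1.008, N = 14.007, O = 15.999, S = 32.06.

Molecular formula: C9H13NOS.
M = 9×12.011 + 13×1.008 + 1×14.007 + 1×15.999 + 1×32.06 = 183.27 g/mol.

183.27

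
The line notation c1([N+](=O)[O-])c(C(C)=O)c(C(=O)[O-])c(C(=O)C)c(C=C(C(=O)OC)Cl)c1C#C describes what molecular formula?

Heavy atoms from the SMILES: 17 C, 1 Cl, 1 N, 8 O.
Implicit hydrogens by atom environment:
  6 × C (aromatic): no H
  6 × C: no H
  6 × O: no H
  3 × C: 3 H each → 9
  2 × C: 1 H each → 2
  2 × O (charge -1): no H
  1 × Cl: no H
  1 × N (charge +1): no H
  Total hydrogens = 11.
Net charge -1.
Molecular formula: C17H11ClNO8-

C17H11ClNO8-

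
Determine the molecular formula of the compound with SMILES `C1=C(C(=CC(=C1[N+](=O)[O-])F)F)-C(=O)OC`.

Heavy atoms from the SMILES: 8 C, 2 F, 1 N, 4 O.
Implicit hydrogens by atom environment:
  4 × C (aromatic): no H
  3 × O: no H
  2 × C (aromatic): 1 H each → 2
  2 × F: no H
  1 × C: 3 H
  1 × C: no H
  1 × N (charge +1): no H
  1 × O (charge -1): no H
  Total hydrogens = 5.
Molecular formula: C8H5F2NO4

C8H5F2NO4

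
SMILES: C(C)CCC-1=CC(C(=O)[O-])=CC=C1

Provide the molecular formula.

C11H13O2-

Heavy atoms from the SMILES: 11 C, 2 O.
Implicit hydrogens by atom environment:
  4 × C (aromatic): 1 H each → 4
  3 × C: 2 H each → 6
  2 × C (aromatic): no H
  1 × C: 3 H
  1 × C: no H
  1 × O: no H
  1 × O (charge -1): no H
  Total hydrogens = 13.
Net charge -1.
Molecular formula: C11H13O2-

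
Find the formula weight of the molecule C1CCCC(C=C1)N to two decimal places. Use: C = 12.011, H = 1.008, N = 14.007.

111.19

Molecular formula: C7H13N.
M = 7×12.011 + 13×1.008 + 1×14.007 = 111.19 g/mol.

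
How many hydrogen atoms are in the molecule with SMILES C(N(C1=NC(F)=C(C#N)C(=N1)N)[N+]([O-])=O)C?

7

Hydrogens are implicit in SMILES; fill each atom to its normal valence:
  4 × C (aromatic): no H
  2 × N (aromatic): no H
  2 × N: no H
  1 × C: 3 H
  1 × C: 2 H
  1 × C: no H
  1 × F: no H
  1 × N: 2 H
  1 × N (charge +1): no H
  1 × O: no H
  1 × O (charge -1): no H
  Total hydrogens = 7.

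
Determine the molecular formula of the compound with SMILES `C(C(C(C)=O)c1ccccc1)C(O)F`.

C11H13FO2

Heavy atoms from the SMILES: 11 C, 1 F, 2 O.
Implicit hydrogens by atom environment:
  5 × C (aromatic): 1 H each → 5
  2 × C: 1 H each → 2
  1 × C: 3 H
  1 × C: 2 H
  1 × C: no H
  1 × C (aromatic): no H
  1 × F: no H
  1 × O: 1 H
  1 × O: no H
  Total hydrogens = 13.
Molecular formula: C11H13FO2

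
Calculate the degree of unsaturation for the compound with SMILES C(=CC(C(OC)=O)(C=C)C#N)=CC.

6

Molecular formula from the SMILES: C10H11NO2.
DoU = (2C + 2 + N − H − X)/2 = (2·10 + 2 + 1 − 11 − 0)/2 = 12/2 = 6.
(Structurally: 0 ring(s) + 6 π bond(s) = 6.)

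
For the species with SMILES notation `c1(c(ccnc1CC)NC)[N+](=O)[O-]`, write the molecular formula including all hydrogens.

Heavy atoms from the SMILES: 8 C, 3 N, 2 O.
Implicit hydrogens by atom environment:
  3 × C (aromatic): no H
  2 × C: 3 H each → 6
  2 × C (aromatic): 1 H each → 2
  1 × C: 2 H
  1 × N: 1 H
  1 × N (aromatic): no H
  1 × N (charge +1): no H
  1 × O: no H
  1 × O (charge -1): no H
  Total hydrogens = 11.
Molecular formula: C8H11N3O2

C8H11N3O2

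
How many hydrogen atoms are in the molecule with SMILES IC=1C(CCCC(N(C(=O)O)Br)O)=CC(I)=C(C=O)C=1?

12

Hydrogens are implicit in SMILES; fill each atom to its normal valence:
  4 × C (aromatic): no H
  3 × C: 2 H each → 6
  2 × C (aromatic): 1 H each → 2
  2 × C: 1 H each → 2
  2 × I: no H
  2 × O: 1 H each → 2
  2 × O: no H
  1 × Br: no H
  1 × C: no H
  1 × N: no H
  Total hydrogens = 12.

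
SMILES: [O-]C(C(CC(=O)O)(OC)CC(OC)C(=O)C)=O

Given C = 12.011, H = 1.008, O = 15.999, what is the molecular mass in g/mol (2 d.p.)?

247.22

Molecular formula: C10H15O7-.
M = 10×12.011 + 15×1.008 + 7×15.999 = 247.22 g/mol.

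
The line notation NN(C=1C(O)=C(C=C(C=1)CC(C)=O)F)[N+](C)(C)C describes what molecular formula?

C12H19FN3O2+

Heavy atoms from the SMILES: 12 C, 1 F, 3 N, 2 O.
Implicit hydrogens by atom environment:
  4 × C: 3 H each → 12
  4 × C (aromatic): no H
  2 × C (aromatic): 1 H each → 2
  1 × C: 2 H
  1 × C: no H
  1 × F: no H
  1 × N: 2 H
  1 × N: no H
  1 × N (charge +1): no H
  1 × O: 1 H
  1 × O: no H
  Total hydrogens = 19.
Net charge +1.
Molecular formula: C12H19FN3O2+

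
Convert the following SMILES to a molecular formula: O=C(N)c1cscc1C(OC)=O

C7H7NO3S

Heavy atoms from the SMILES: 7 C, 1 N, 3 O, 1 S.
Implicit hydrogens by atom environment:
  3 × O: no H
  2 × C (aromatic): 1 H each → 2
  2 × C (aromatic): no H
  2 × C: no H
  1 × C: 3 H
  1 × N: 2 H
  1 × S (aromatic): no H
  Total hydrogens = 7.
Molecular formula: C7H7NO3S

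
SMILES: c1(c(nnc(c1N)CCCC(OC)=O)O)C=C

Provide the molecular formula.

Heavy atoms from the SMILES: 11 C, 3 N, 3 O.
Implicit hydrogens by atom environment:
  4 × C: 2 H each → 8
  4 × C (aromatic): no H
  2 × N (aromatic): no H
  2 × O: no H
  1 × C: 3 H
  1 × C: 1 H
  1 × C: no H
  1 × N: 2 H
  1 × O: 1 H
  Total hydrogens = 15.
Molecular formula: C11H15N3O3

C11H15N3O3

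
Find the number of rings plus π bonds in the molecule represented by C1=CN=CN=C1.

Molecular formula from the SMILES: C4H4N2.
DoU = (2C + 2 + N − H − X)/2 = (2·4 + 2 + 2 − 4 − 0)/2 = 8/2 = 4.
(Structurally: 1 ring(s) + 3 π bond(s) = 4.)

4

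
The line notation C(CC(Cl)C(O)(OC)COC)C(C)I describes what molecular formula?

Heavy atoms from the SMILES: 9 C, 1 Cl, 1 I, 3 O.
Implicit hydrogens by atom environment:
  3 × C: 3 H each → 9
  3 × C: 2 H each → 6
  2 × C: 1 H each → 2
  2 × O: no H
  1 × C: no H
  1 × Cl: no H
  1 × I: no H
  1 × O: 1 H
  Total hydrogens = 18.
Molecular formula: C9H18ClIO3

C9H18ClIO3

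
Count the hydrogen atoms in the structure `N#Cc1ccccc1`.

5

Hydrogens are implicit in SMILES; fill each atom to its normal valence:
  5 × C (aromatic): 1 H each → 5
  1 × C (aromatic): no H
  1 × C: no H
  1 × N: no H
  Total hydrogens = 5.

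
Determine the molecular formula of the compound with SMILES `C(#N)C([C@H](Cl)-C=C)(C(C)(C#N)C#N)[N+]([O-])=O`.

C9H7ClN4O2

Heavy atoms from the SMILES: 9 C, 1 Cl, 4 N, 2 O.
Implicit hydrogens by atom environment:
  5 × C: no H
  3 × N: no H
  2 × C: 1 H each → 2
  1 × C: 3 H
  1 × C: 2 H
  1 × Cl: no H
  1 × N (charge +1): no H
  1 × O: no H
  1 × O (charge -1): no H
  Total hydrogens = 7.
Molecular formula: C9H7ClN4O2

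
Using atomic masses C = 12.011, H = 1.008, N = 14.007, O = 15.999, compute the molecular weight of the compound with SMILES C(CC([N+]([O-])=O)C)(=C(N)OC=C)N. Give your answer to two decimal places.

187.20

Molecular formula: C7H13N3O3.
M = 7×12.011 + 13×1.008 + 3×14.007 + 3×15.999 = 187.20 g/mol.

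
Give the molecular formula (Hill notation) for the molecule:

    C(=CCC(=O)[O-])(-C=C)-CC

C8H11O2-

Heavy atoms from the SMILES: 8 C, 2 O.
Implicit hydrogens by atom environment:
  3 × C: 2 H each → 6
  2 × C: 1 H each → 2
  2 × C: no H
  1 × C: 3 H
  1 × O: no H
  1 × O (charge -1): no H
  Total hydrogens = 11.
Net charge -1.
Molecular formula: C8H11O2-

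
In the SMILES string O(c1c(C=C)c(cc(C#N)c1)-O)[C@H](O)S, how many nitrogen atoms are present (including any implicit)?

The symbol for nitrogen appears 1 time in the SMILES.

1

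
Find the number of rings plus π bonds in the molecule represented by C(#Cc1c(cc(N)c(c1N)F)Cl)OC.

6

Molecular formula from the SMILES: C9H8ClFN2O.
DoU = (2C + 2 + N − H − X)/2 = (2·9 + 2 + 2 − 8 − 2)/2 = 12/2 = 6.
(Structurally: 1 ring(s) + 5 π bond(s) = 6.)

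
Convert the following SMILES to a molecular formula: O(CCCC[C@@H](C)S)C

C7H16OS

Heavy atoms from the SMILES: 7 C, 1 O, 1 S.
Implicit hydrogens by atom environment:
  4 × C: 2 H each → 8
  2 × C: 3 H each → 6
  1 × C: 1 H
  1 × O: no H
  1 × S: 1 H
  Total hydrogens = 16.
Molecular formula: C7H16OS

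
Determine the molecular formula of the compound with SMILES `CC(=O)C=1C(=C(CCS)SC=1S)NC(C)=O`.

C10H13NO2S3

Heavy atoms from the SMILES: 10 C, 1 N, 2 O, 3 S.
Implicit hydrogens by atom environment:
  4 × C (aromatic): no H
  2 × C: 3 H each → 6
  2 × C: 2 H each → 4
  2 × C: no H
  2 × O: no H
  2 × S: 1 H each → 2
  1 × N: 1 H
  1 × S (aromatic): no H
  Total hydrogens = 13.
Molecular formula: C10H13NO2S3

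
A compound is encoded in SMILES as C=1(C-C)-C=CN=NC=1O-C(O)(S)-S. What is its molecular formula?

Heavy atoms from the SMILES: 7 C, 2 N, 2 O, 2 S.
Implicit hydrogens by atom environment:
  2 × C (aromatic): 1 H each → 2
  2 × C (aromatic): no H
  2 × N (aromatic): no H
  2 × S: 1 H each → 2
  1 × C: 3 H
  1 × C: 2 H
  1 × C: no H
  1 × O: 1 H
  1 × O: no H
  Total hydrogens = 10.
Molecular formula: C7H10N2O2S2

C7H10N2O2S2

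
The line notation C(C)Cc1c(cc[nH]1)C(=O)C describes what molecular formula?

C9H13NO

Heavy atoms from the SMILES: 9 C, 1 N, 1 O.
Implicit hydrogens by atom environment:
  2 × C: 3 H each → 6
  2 × C: 2 H each → 4
  2 × C (aromatic): 1 H each → 2
  2 × C (aromatic): no H
  1 × C: no H
  1 × N (aromatic): 1 H
  1 × O: no H
  Total hydrogens = 13.
Molecular formula: C9H13NO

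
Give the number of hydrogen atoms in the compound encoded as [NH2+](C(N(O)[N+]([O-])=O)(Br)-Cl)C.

6

Hydrogens are implicit in SMILES; fill each atom to its normal valence:
  1 × Br: no H
  1 × C: 3 H
  1 × C: no H
  1 × Cl: no H
  1 × N (charge +1): 2 H
  1 × N: no H
  1 × N (charge +1): no H
  1 × O: 1 H
  1 × O: no H
  1 × O (charge -1): no H
  Total hydrogens = 6.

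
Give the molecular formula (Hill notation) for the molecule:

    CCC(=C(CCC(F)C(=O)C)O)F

C9H14F2O2

Heavy atoms from the SMILES: 9 C, 2 F, 2 O.
Implicit hydrogens by atom environment:
  3 × C: 2 H each → 6
  3 × C: no H
  2 × C: 3 H each → 6
  2 × F: no H
  1 × C: 1 H
  1 × O: 1 H
  1 × O: no H
  Total hydrogens = 14.
Molecular formula: C9H14F2O2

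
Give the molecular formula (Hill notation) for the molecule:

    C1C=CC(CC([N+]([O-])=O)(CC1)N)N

C8H15N3O2

Heavy atoms from the SMILES: 8 C, 3 N, 2 O.
Implicit hydrogens by atom environment:
  4 × C: 2 H each → 8
  3 × C: 1 H each → 3
  2 × N: 2 H each → 4
  1 × C: no H
  1 × N (charge +1): no H
  1 × O: no H
  1 × O (charge -1): no H
  Total hydrogens = 15.
Molecular formula: C8H15N3O2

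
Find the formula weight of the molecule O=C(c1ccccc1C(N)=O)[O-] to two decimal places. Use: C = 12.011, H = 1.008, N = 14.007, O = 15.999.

Molecular formula: C8H6NO3-.
M = 8×12.011 + 6×1.008 + 1×14.007 + 3×15.999 = 164.14 g/mol.

164.14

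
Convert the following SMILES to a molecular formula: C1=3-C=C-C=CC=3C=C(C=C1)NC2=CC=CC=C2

C16H13N

Heavy atoms from the SMILES: 16 C, 1 N.
Implicit hydrogens by atom environment:
  12 × C (aromatic): 1 H each → 12
  4 × C (aromatic): no H
  1 × N: 1 H
  Total hydrogens = 13.
Molecular formula: C16H13N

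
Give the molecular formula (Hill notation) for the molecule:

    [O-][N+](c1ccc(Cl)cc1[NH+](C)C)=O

C8H10ClN2O2+

Heavy atoms from the SMILES: 8 C, 1 Cl, 2 N, 2 O.
Implicit hydrogens by atom environment:
  3 × C (aromatic): 1 H each → 3
  3 × C (aromatic): no H
  2 × C: 3 H each → 6
  1 × Cl: no H
  1 × N (charge +1): 1 H
  1 × N (charge +1): no H
  1 × O: no H
  1 × O (charge -1): no H
  Total hydrogens = 10.
Net charge +1.
Molecular formula: C8H10ClN2O2+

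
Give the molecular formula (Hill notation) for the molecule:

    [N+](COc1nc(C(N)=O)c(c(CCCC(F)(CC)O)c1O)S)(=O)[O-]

Heavy atoms from the SMILES: 13 C, 1 F, 3 N, 6 O, 1 S.
Implicit hydrogens by atom environment:
  5 × C: 2 H each → 10
  5 × C (aromatic): no H
  3 × O: no H
  2 × C: no H
  2 × O: 1 H each → 2
  1 × C: 3 H
  1 × F: no H
  1 × N: 2 H
  1 × N (aromatic): no H
  1 × N (charge +1): no H
  1 × O (charge -1): no H
  1 × S: 1 H
  Total hydrogens = 18.
Molecular formula: C13H18FN3O6S

C13H18FN3O6S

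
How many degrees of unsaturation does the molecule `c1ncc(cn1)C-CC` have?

Molecular formula from the SMILES: C7H10N2.
DoU = (2C + 2 + N − H − X)/2 = (2·7 + 2 + 2 − 10 − 0)/2 = 8/2 = 4.
(Structurally: 1 ring(s) + 3 π bond(s) = 4.)

4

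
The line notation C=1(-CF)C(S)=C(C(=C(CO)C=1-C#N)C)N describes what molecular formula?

C10H11FN2OS

Heavy atoms from the SMILES: 10 C, 1 F, 2 N, 1 O, 1 S.
Implicit hydrogens by atom environment:
  6 × C (aromatic): no H
  2 × C: 2 H each → 4
  1 × C: 3 H
  1 × C: no H
  1 × F: no H
  1 × N: 2 H
  1 × N: no H
  1 × O: 1 H
  1 × S: 1 H
  Total hydrogens = 11.
Molecular formula: C10H11FN2OS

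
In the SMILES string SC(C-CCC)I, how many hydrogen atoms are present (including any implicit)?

11

Hydrogens are implicit in SMILES; fill each atom to its normal valence:
  3 × C: 2 H each → 6
  1 × C: 3 H
  1 × C: 1 H
  1 × I: no H
  1 × S: 1 H
  Total hydrogens = 11.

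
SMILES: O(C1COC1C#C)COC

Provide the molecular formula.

C7H10O3

Heavy atoms from the SMILES: 7 C, 3 O.
Implicit hydrogens by atom environment:
  3 × C: 1 H each → 3
  3 × O: no H
  2 × C: 2 H each → 4
  1 × C: 3 H
  1 × C: no H
  Total hydrogens = 10.
Molecular formula: C7H10O3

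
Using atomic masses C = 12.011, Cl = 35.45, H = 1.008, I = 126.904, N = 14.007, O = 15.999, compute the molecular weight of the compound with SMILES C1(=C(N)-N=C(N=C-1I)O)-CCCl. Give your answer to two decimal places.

299.50

Molecular formula: C6H7ClIN3O.
M = 6×12.011 + 1×35.45 + 7×1.008 + 1×126.904 + 3×14.007 + 1×15.999 = 299.50 g/mol.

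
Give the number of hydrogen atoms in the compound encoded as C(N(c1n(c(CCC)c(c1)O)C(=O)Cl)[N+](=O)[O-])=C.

12

Hydrogens are implicit in SMILES; fill each atom to its normal valence:
  3 × C: 2 H each → 6
  3 × C (aromatic): no H
  2 × O: no H
  1 × C: 3 H
  1 × C (aromatic): 1 H
  1 × C: 1 H
  1 × C: no H
  1 × Cl: no H
  1 × N (aromatic): no H
  1 × N: no H
  1 × N (charge +1): no H
  1 × O: 1 H
  1 × O (charge -1): no H
  Total hydrogens = 12.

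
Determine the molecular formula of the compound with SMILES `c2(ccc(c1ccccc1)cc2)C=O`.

C13H10O

Heavy atoms from the SMILES: 13 C, 1 O.
Implicit hydrogens by atom environment:
  9 × C (aromatic): 1 H each → 9
  3 × C (aromatic): no H
  1 × C: 1 H
  1 × O: no H
  Total hydrogens = 10.
Molecular formula: C13H10O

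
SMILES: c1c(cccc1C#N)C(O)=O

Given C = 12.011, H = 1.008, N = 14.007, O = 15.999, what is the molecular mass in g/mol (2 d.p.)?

Molecular formula: C8H5NO2.
M = 8×12.011 + 5×1.008 + 1×14.007 + 2×15.999 = 147.13 g/mol.

147.13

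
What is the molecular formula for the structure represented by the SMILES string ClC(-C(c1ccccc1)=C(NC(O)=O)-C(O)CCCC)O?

C15H20ClNO4

Heavy atoms from the SMILES: 15 C, 1 Cl, 1 N, 4 O.
Implicit hydrogens by atom environment:
  5 × C (aromatic): 1 H each → 5
  3 × C: 2 H each → 6
  3 × C: no H
  3 × O: 1 H each → 3
  2 × C: 1 H each → 2
  1 × C: 3 H
  1 × C (aromatic): no H
  1 × Cl: no H
  1 × N: 1 H
  1 × O: no H
  Total hydrogens = 20.
Molecular formula: C15H20ClNO4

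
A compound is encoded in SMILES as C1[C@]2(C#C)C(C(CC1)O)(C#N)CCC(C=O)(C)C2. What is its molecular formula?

C15H19NO2

Heavy atoms from the SMILES: 15 C, 1 N, 2 O.
Implicit hydrogens by atom environment:
  6 × C: 2 H each → 12
  5 × C: no H
  3 × C: 1 H each → 3
  1 × C: 3 H
  1 × N: no H
  1 × O: 1 H
  1 × O: no H
  Total hydrogens = 19.
Molecular formula: C15H19NO2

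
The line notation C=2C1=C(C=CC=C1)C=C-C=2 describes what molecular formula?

Heavy atoms from the SMILES: 10 C.
Implicit hydrogens by atom environment:
  8 × C (aromatic): 1 H each → 8
  2 × C (aromatic): no H
  Total hydrogens = 8.
Molecular formula: C10H8

C10H8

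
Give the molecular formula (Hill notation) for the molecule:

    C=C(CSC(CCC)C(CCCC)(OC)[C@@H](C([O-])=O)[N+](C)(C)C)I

C18H34INO3S

Heavy atoms from the SMILES: 18 C, 1 I, 1 N, 3 O, 1 S.
Implicit hydrogens by atom environment:
  7 × C: 2 H each → 14
  6 × C: 3 H each → 18
  3 × C: no H
  2 × C: 1 H each → 2
  2 × O: no H
  1 × I: no H
  1 × N (charge +1): no H
  1 × O (charge -1): no H
  1 × S: no H
  Total hydrogens = 34.
Molecular formula: C18H34INO3S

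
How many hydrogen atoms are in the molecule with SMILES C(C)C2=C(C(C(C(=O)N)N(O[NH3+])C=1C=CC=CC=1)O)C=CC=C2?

Hydrogens are implicit in SMILES; fill each atom to its normal valence:
  9 × C (aromatic): 1 H each → 9
  3 × C (aromatic): no H
  2 × C: 1 H each → 2
  2 × O: no H
  1 × C: 3 H
  1 × C: 2 H
  1 × C: no H
  1 × N (charge +1): 3 H
  1 × N: 2 H
  1 × N: no H
  1 × O: 1 H
  Total hydrogens = 22.

22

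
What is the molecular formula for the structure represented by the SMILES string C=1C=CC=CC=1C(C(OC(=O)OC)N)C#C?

Heavy atoms from the SMILES: 12 C, 1 N, 3 O.
Implicit hydrogens by atom environment:
  5 × C (aromatic): 1 H each → 5
  3 × C: 1 H each → 3
  3 × O: no H
  2 × C: no H
  1 × C: 3 H
  1 × C (aromatic): no H
  1 × N: 2 H
  Total hydrogens = 13.
Molecular formula: C12H13NO3

C12H13NO3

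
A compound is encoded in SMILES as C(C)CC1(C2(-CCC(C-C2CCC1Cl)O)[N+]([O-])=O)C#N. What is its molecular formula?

Heavy atoms from the SMILES: 14 C, 1 Cl, 2 N, 3 O.
Implicit hydrogens by atom environment:
  7 × C: 2 H each → 14
  3 × C: 1 H each → 3
  3 × C: no H
  1 × C: 3 H
  1 × Cl: no H
  1 × N (charge +1): no H
  1 × N: no H
  1 × O: 1 H
  1 × O: no H
  1 × O (charge -1): no H
  Total hydrogens = 21.
Molecular formula: C14H21ClN2O3

C14H21ClN2O3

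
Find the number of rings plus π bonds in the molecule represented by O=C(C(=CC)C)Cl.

Molecular formula from the SMILES: C5H7ClO.
DoU = (2C + 2 + N − H − X)/2 = (2·5 + 2 + 0 − 7 − 1)/2 = 4/2 = 2.
(Structurally: 0 ring(s) + 2 π bond(s) = 2.)

2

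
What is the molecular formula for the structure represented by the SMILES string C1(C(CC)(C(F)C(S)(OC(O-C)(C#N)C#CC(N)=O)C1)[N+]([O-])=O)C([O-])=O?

Heavy atoms from the SMILES: 14 C, 1 F, 3 N, 7 O, 1 S.
Implicit hydrogens by atom environment:
  8 × C: no H
  5 × O: no H
  2 × C: 3 H each → 6
  2 × C: 2 H each → 4
  2 × C: 1 H each → 2
  2 × O (charge -1): no H
  1 × F: no H
  1 × N: 2 H
  1 × N (charge +1): no H
  1 × N: no H
  1 × S: 1 H
  Total hydrogens = 15.
Net charge -1.
Molecular formula: C14H15FN3O7S-

C14H15FN3O7S-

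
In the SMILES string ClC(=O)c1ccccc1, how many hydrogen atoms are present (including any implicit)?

5

Hydrogens are implicit in SMILES; fill each atom to its normal valence:
  5 × C (aromatic): 1 H each → 5
  1 × C (aromatic): no H
  1 × C: no H
  1 × Cl: no H
  1 × O: no H
  Total hydrogens = 5.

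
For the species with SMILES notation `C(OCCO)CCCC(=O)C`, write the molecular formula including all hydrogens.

C8H16O3

Heavy atoms from the SMILES: 8 C, 3 O.
Implicit hydrogens by atom environment:
  6 × C: 2 H each → 12
  2 × O: no H
  1 × C: 3 H
  1 × C: no H
  1 × O: 1 H
  Total hydrogens = 16.
Molecular formula: C8H16O3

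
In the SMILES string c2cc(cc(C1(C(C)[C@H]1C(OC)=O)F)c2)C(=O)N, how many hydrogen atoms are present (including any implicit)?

Hydrogens are implicit in SMILES; fill each atom to its normal valence:
  4 × C (aromatic): 1 H each → 4
  3 × C: no H
  3 × O: no H
  2 × C: 3 H each → 6
  2 × C: 1 H each → 2
  2 × C (aromatic): no H
  1 × F: no H
  1 × N: 2 H
  Total hydrogens = 14.

14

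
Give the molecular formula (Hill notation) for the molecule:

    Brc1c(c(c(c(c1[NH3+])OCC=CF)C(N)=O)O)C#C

C12H11BrFN2O3+

Heavy atoms from the SMILES: 1 Br, 12 C, 1 F, 2 N, 3 O.
Implicit hydrogens by atom environment:
  6 × C (aromatic): no H
  3 × C: 1 H each → 3
  2 × C: no H
  2 × O: no H
  1 × Br: no H
  1 × C: 2 H
  1 × F: no H
  1 × N (charge +1): 3 H
  1 × N: 2 H
  1 × O: 1 H
  Total hydrogens = 11.
Net charge +1.
Molecular formula: C12H11BrFN2O3+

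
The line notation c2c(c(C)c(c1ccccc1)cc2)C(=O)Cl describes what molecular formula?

Heavy atoms from the SMILES: 14 C, 1 Cl, 1 O.
Implicit hydrogens by atom environment:
  8 × C (aromatic): 1 H each → 8
  4 × C (aromatic): no H
  1 × C: 3 H
  1 × C: no H
  1 × Cl: no H
  1 × O: no H
  Total hydrogens = 11.
Molecular formula: C14H11ClO

C14H11ClO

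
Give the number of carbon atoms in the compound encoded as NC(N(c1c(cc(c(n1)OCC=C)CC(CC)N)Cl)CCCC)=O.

17

The symbol for carbon appears 17 times in the SMILES. Lowercase c denotes aromatic carbon and counts toward C.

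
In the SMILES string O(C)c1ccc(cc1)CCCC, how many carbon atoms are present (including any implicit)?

11

The symbol for carbon appears 11 times in the SMILES. Lowercase c denotes aromatic carbon and counts toward C.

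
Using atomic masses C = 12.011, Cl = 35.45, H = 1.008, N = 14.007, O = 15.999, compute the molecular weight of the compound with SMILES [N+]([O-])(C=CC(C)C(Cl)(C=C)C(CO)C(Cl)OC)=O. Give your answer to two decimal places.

298.16

Molecular formula: C11H17Cl2NO4.
M = 11×12.011 + 2×35.45 + 17×1.008 + 1×14.007 + 4×15.999 = 298.16 g/mol.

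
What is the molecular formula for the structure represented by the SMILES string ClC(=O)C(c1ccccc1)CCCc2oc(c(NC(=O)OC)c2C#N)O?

Heavy atoms from the SMILES: 18 C, 1 Cl, 2 N, 5 O.
Implicit hydrogens by atom environment:
  5 × C (aromatic): 1 H each → 5
  5 × C (aromatic): no H
  3 × C: 2 H each → 6
  3 × C: no H
  3 × O: no H
  1 × C: 3 H
  1 × C: 1 H
  1 × Cl: no H
  1 × N: 1 H
  1 × N: no H
  1 × O: 1 H
  1 × O (aromatic): no H
  Total hydrogens = 17.
Molecular formula: C18H17ClN2O5

C18H17ClN2O5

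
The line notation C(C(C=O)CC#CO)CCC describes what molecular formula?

Heavy atoms from the SMILES: 9 C, 2 O.
Implicit hydrogens by atom environment:
  4 × C: 2 H each → 8
  2 × C: 1 H each → 2
  2 × C: no H
  1 × C: 3 H
  1 × O: 1 H
  1 × O: no H
  Total hydrogens = 14.
Molecular formula: C9H14O2

C9H14O2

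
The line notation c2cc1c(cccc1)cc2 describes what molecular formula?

Heavy atoms from the SMILES: 10 C.
Implicit hydrogens by atom environment:
  8 × C (aromatic): 1 H each → 8
  2 × C (aromatic): no H
  Total hydrogens = 8.
Molecular formula: C10H8

C10H8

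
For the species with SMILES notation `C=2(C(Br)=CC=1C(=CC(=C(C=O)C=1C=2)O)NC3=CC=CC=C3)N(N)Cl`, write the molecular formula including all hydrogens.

Heavy atoms from the SMILES: 1 Br, 17 C, 1 Cl, 3 N, 2 O.
Implicit hydrogens by atom environment:
  8 × C (aromatic): 1 H each → 8
  8 × C (aromatic): no H
  1 × Br: no H
  1 × C: 1 H
  1 × Cl: no H
  1 × N: 2 H
  1 × N: 1 H
  1 × N: no H
  1 × O: 1 H
  1 × O: no H
  Total hydrogens = 13.
Molecular formula: C17H13BrClN3O2

C17H13BrClN3O2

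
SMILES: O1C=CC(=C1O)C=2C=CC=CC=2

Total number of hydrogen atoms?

Hydrogens are implicit in SMILES; fill each atom to its normal valence:
  7 × C (aromatic): 1 H each → 7
  3 × C (aromatic): no H
  1 × O: 1 H
  1 × O (aromatic): no H
  Total hydrogens = 8.

8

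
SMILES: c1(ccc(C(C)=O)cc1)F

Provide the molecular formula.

Heavy atoms from the SMILES: 8 C, 1 F, 1 O.
Implicit hydrogens by atom environment:
  4 × C (aromatic): 1 H each → 4
  2 × C (aromatic): no H
  1 × C: 3 H
  1 × C: no H
  1 × F: no H
  1 × O: no H
  Total hydrogens = 7.
Molecular formula: C8H7FO

C8H7FO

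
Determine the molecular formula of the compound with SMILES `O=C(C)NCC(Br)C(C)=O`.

Heavy atoms from the SMILES: 1 Br, 6 C, 1 N, 2 O.
Implicit hydrogens by atom environment:
  2 × C: 3 H each → 6
  2 × C: no H
  2 × O: no H
  1 × Br: no H
  1 × C: 2 H
  1 × C: 1 H
  1 × N: 1 H
  Total hydrogens = 10.
Molecular formula: C6H10BrNO2

C6H10BrNO2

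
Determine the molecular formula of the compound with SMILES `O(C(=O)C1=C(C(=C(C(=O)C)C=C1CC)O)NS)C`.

Heavy atoms from the SMILES: 12 C, 1 N, 4 O, 1 S.
Implicit hydrogens by atom environment:
  5 × C (aromatic): no H
  3 × C: 3 H each → 9
  3 × O: no H
  2 × C: no H
  1 × C: 2 H
  1 × C (aromatic): 1 H
  1 × N: 1 H
  1 × O: 1 H
  1 × S: 1 H
  Total hydrogens = 15.
Molecular formula: C12H15NO4S

C12H15NO4S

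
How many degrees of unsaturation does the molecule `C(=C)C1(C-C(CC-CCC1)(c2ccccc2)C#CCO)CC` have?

8

Molecular formula from the SMILES: C21H28O.
DoU = (2C + 2 + N − H − X)/2 = (2·21 + 2 + 0 − 28 − 0)/2 = 16/2 = 8.
(Structurally: 2 ring(s) + 6 π bond(s) = 8.)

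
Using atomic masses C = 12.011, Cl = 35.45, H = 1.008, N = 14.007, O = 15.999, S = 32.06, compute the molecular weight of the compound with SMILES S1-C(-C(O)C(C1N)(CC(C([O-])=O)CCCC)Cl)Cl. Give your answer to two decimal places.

Molecular formula: C11H18Cl2NO3S-.
M = 11×12.011 + 2×35.45 + 18×1.008 + 1×14.007 + 3×15.999 + 1×32.06 = 315.23 g/mol.

315.23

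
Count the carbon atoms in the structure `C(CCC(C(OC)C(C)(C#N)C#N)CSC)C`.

13

The symbol for carbon appears 13 times in the SMILES.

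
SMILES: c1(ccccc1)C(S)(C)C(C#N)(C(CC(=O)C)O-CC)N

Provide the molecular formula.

Heavy atoms from the SMILES: 16 C, 2 N, 2 O, 1 S.
Implicit hydrogens by atom environment:
  5 × C (aromatic): 1 H each → 5
  4 × C: no H
  3 × C: 3 H each → 9
  2 × C: 2 H each → 4
  2 × O: no H
  1 × C: 1 H
  1 × C (aromatic): no H
  1 × N: 2 H
  1 × N: no H
  1 × S: 1 H
  Total hydrogens = 22.
Molecular formula: C16H22N2O2S

C16H22N2O2S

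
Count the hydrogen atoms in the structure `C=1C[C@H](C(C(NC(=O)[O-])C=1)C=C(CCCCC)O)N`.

Hydrogens are implicit in SMILES; fill each atom to its normal valence:
  6 × C: 1 H each → 6
  5 × C: 2 H each → 10
  2 × C: no H
  1 × C: 3 H
  1 × N: 2 H
  1 × N: 1 H
  1 × O: 1 H
  1 × O: no H
  1 × O (charge -1): no H
  Total hydrogens = 23.

23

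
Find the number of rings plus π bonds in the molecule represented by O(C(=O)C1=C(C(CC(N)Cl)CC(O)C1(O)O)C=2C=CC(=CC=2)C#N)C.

Molecular formula from the SMILES: C17H19ClN2O5.
DoU = (2C + 2 + N − H − X)/2 = (2·17 + 2 + 2 − 19 − 1)/2 = 18/2 = 9.
(Structurally: 2 ring(s) + 7 π bond(s) = 9.)

9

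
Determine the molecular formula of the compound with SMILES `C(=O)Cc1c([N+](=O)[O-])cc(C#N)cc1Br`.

Heavy atoms from the SMILES: 1 Br, 9 C, 2 N, 3 O.
Implicit hydrogens by atom environment:
  4 × C (aromatic): no H
  2 × C (aromatic): 1 H each → 2
  2 × O: no H
  1 × Br: no H
  1 × C: 2 H
  1 × C: 1 H
  1 × C: no H
  1 × N (charge +1): no H
  1 × N: no H
  1 × O (charge -1): no H
  Total hydrogens = 5.
Molecular formula: C9H5BrN2O3

C9H5BrN2O3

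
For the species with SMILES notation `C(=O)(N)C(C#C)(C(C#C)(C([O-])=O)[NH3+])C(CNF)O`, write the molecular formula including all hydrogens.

Heavy atoms from the SMILES: 10 C, 1 F, 3 N, 4 O.
Implicit hydrogens by atom environment:
  6 × C: no H
  3 × C: 1 H each → 3
  2 × O: no H
  1 × C: 2 H
  1 × F: no H
  1 × N (charge +1): 3 H
  1 × N: 2 H
  1 × N: 1 H
  1 × O: 1 H
  1 × O (charge -1): no H
  Total hydrogens = 12.
Molecular formula: C10H12FN3O4

C10H12FN3O4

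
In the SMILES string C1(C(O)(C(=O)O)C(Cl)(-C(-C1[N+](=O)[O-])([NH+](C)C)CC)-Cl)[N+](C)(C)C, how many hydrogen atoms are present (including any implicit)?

Hydrogens are implicit in SMILES; fill each atom to its normal valence:
  6 × C: 3 H each → 18
  4 × C: no H
  2 × C: 1 H each → 2
  2 × Cl: no H
  2 × N (charge +1): no H
  2 × O: 1 H each → 2
  2 × O: no H
  1 × C: 2 H
  1 × N (charge +1): 1 H
  1 × O (charge -1): no H
  Total hydrogens = 25.

25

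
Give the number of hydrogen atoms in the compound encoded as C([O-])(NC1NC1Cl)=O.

Hydrogens are implicit in SMILES; fill each atom to its normal valence:
  2 × C: 1 H each → 2
  2 × N: 1 H each → 2
  1 × C: no H
  1 × Cl: no H
  1 × O: no H
  1 × O (charge -1): no H
  Total hydrogens = 4.

4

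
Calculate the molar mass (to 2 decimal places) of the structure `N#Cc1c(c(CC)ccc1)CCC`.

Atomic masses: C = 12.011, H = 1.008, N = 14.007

173.26

Molecular formula: C12H15N.
M = 12×12.011 + 15×1.008 + 1×14.007 = 173.26 g/mol.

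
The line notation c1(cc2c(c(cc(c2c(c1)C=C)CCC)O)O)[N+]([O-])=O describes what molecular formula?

C15H15NO4

Heavy atoms from the SMILES: 15 C, 1 N, 4 O.
Implicit hydrogens by atom environment:
  7 × C (aromatic): no H
  3 × C: 2 H each → 6
  3 × C (aromatic): 1 H each → 3
  2 × O: 1 H each → 2
  1 × C: 3 H
  1 × C: 1 H
  1 × N (charge +1): no H
  1 × O: no H
  1 × O (charge -1): no H
  Total hydrogens = 15.
Molecular formula: C15H15NO4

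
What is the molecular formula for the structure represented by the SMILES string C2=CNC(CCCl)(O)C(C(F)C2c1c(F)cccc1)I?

Heavy atoms from the SMILES: 14 C, 1 Cl, 2 F, 1 I, 1 N, 1 O.
Implicit hydrogens by atom environment:
  5 × C: 1 H each → 5
  4 × C (aromatic): 1 H each → 4
  2 × C: 2 H each → 4
  2 × C (aromatic): no H
  2 × F: no H
  1 × C: no H
  1 × Cl: no H
  1 × I: no H
  1 × N: 1 H
  1 × O: 1 H
  Total hydrogens = 15.
Molecular formula: C14H15ClF2INO

C14H15ClF2INO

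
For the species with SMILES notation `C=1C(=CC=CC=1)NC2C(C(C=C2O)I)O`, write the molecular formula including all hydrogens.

Heavy atoms from the SMILES: 11 C, 1 I, 1 N, 2 O.
Implicit hydrogens by atom environment:
  5 × C (aromatic): 1 H each → 5
  4 × C: 1 H each → 4
  2 × O: 1 H each → 2
  1 × C: no H
  1 × C (aromatic): no H
  1 × I: no H
  1 × N: 1 H
  Total hydrogens = 12.
Molecular formula: C11H12INO2

C11H12INO2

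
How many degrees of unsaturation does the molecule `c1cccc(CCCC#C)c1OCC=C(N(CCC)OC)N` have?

7

Molecular formula from the SMILES: C18H26N2O2.
DoU = (2C + 2 + N − H − X)/2 = (2·18 + 2 + 2 − 26 − 0)/2 = 14/2 = 7.
(Structurally: 1 ring(s) + 6 π bond(s) = 7.)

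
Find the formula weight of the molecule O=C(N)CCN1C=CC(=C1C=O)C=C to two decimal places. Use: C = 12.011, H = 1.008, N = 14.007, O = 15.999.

Molecular formula: C10H12N2O2.
M = 10×12.011 + 12×1.008 + 2×14.007 + 2×15.999 = 192.22 g/mol.

192.22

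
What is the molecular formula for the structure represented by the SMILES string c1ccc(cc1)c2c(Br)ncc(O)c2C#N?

Heavy atoms from the SMILES: 1 Br, 12 C, 2 N, 1 O.
Implicit hydrogens by atom environment:
  6 × C (aromatic): 1 H each → 6
  5 × C (aromatic): no H
  1 × Br: no H
  1 × C: no H
  1 × N (aromatic): no H
  1 × N: no H
  1 × O: 1 H
  Total hydrogens = 7.
Molecular formula: C12H7BrN2O

C12H7BrN2O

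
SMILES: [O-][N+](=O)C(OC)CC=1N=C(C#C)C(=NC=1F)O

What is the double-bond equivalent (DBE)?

7

Molecular formula from the SMILES: C9H8FN3O4.
DoU = (2C + 2 + N − H − X)/2 = (2·9 + 2 + 3 − 8 − 1)/2 = 14/2 = 7.
(Structurally: 1 ring(s) + 6 π bond(s) = 7.)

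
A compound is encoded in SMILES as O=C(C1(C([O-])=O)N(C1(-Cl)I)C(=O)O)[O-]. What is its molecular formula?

[C5HClINO6]2-

Heavy atoms from the SMILES: 5 C, 1 Cl, 1 I, 1 N, 6 O.
Implicit hydrogens by atom environment:
  5 × C: no H
  3 × O: no H
  2 × O (charge -1): no H
  1 × Cl: no H
  1 × I: no H
  1 × N: no H
  1 × O: 1 H
  Total hydrogens = 1.
Net charge -2.
Molecular formula: [C5HClINO6]2-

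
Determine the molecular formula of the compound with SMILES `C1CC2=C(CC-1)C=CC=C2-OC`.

C11H14O

Heavy atoms from the SMILES: 11 C, 1 O.
Implicit hydrogens by atom environment:
  4 × C: 2 H each → 8
  3 × C (aromatic): 1 H each → 3
  3 × C (aromatic): no H
  1 × C: 3 H
  1 × O: no H
  Total hydrogens = 14.
Molecular formula: C11H14O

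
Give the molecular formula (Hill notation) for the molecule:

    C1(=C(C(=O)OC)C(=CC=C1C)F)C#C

Heavy atoms from the SMILES: 11 C, 1 F, 2 O.
Implicit hydrogens by atom environment:
  4 × C (aromatic): no H
  2 × C: 3 H each → 6
  2 × C (aromatic): 1 H each → 2
  2 × C: no H
  2 × O: no H
  1 × C: 1 H
  1 × F: no H
  Total hydrogens = 9.
Molecular formula: C11H9FO2

C11H9FO2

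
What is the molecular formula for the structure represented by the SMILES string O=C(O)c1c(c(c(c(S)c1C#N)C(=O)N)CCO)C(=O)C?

Heavy atoms from the SMILES: 13 C, 2 N, 5 O, 1 S.
Implicit hydrogens by atom environment:
  6 × C (aromatic): no H
  4 × C: no H
  3 × O: no H
  2 × C: 2 H each → 4
  2 × O: 1 H each → 2
  1 × C: 3 H
  1 × N: 2 H
  1 × N: no H
  1 × S: 1 H
  Total hydrogens = 12.
Molecular formula: C13H12N2O5S

C13H12N2O5S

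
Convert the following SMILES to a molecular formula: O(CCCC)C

Heavy atoms from the SMILES: 5 C, 1 O.
Implicit hydrogens by atom environment:
  3 × C: 2 H each → 6
  2 × C: 3 H each → 6
  1 × O: no H
  Total hydrogens = 12.
Molecular formula: C5H12O

C5H12O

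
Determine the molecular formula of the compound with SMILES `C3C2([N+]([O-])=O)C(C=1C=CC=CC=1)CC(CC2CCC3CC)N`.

C18H26N2O2

Heavy atoms from the SMILES: 18 C, 2 N, 2 O.
Implicit hydrogens by atom environment:
  6 × C: 2 H each → 12
  5 × C (aromatic): 1 H each → 5
  4 × C: 1 H each → 4
  1 × C: 3 H
  1 × C: no H
  1 × C (aromatic): no H
  1 × N: 2 H
  1 × N (charge +1): no H
  1 × O: no H
  1 × O (charge -1): no H
  Total hydrogens = 26.
Molecular formula: C18H26N2O2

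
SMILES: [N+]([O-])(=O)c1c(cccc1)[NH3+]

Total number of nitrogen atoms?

The symbol for nitrogen appears 2 times in the SMILES.

2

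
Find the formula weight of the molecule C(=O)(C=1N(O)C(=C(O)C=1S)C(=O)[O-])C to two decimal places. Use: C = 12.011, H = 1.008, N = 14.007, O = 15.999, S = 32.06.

Molecular formula: C7H6NO5S-.
M = 7×12.011 + 6×1.008 + 1×14.007 + 5×15.999 + 1×32.06 = 216.19 g/mol.

216.19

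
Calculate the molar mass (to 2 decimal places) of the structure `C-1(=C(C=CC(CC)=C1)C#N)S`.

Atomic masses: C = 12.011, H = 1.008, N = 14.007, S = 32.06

Molecular formula: C9H9NS.
M = 9×12.011 + 9×1.008 + 1×14.007 + 1×32.06 = 163.24 g/mol.

163.24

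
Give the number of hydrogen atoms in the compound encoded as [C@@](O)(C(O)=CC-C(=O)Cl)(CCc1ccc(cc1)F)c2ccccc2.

Hydrogens are implicit in SMILES; fill each atom to its normal valence:
  9 × C (aromatic): 1 H each → 9
  3 × C: 2 H each → 6
  3 × C: no H
  3 × C (aromatic): no H
  2 × O: 1 H each → 2
  1 × C: 1 H
  1 × Cl: no H
  1 × F: no H
  1 × O: no H
  Total hydrogens = 18.

18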